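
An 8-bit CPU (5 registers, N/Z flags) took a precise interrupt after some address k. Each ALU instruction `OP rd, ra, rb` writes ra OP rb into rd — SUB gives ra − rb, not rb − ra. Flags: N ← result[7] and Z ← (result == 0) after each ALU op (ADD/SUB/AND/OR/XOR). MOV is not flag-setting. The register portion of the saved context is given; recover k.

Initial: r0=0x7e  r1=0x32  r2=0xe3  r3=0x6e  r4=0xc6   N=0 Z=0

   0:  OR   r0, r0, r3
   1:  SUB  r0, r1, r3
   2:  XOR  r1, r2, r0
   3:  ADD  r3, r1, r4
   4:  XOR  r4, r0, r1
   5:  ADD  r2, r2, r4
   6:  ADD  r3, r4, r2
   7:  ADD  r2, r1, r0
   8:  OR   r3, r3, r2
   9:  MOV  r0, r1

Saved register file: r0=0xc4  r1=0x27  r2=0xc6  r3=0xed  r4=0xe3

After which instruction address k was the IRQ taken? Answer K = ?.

K = 5

after  0: r0=0x7e r1=0x32 r2=0xe3 r3=0x6e r4=0xc6  N=0 Z=0
after  1: r0=0xc4 r1=0x32 r2=0xe3 r3=0x6e r4=0xc6  N=1 Z=0
after  2: r0=0xc4 r1=0x27 r2=0xe3 r3=0x6e r4=0xc6  N=0 Z=0
after  3: r0=0xc4 r1=0x27 r2=0xe3 r3=0xed r4=0xc6  N=1 Z=0
after  4: r0=0xc4 r1=0x27 r2=0xe3 r3=0xed r4=0xe3  N=1 Z=0
after  5: r0=0xc4 r1=0x27 r2=0xc6 r3=0xed r4=0xe3  N=1 Z=0
-- IRQ taken; context saved, return-PC = 6 --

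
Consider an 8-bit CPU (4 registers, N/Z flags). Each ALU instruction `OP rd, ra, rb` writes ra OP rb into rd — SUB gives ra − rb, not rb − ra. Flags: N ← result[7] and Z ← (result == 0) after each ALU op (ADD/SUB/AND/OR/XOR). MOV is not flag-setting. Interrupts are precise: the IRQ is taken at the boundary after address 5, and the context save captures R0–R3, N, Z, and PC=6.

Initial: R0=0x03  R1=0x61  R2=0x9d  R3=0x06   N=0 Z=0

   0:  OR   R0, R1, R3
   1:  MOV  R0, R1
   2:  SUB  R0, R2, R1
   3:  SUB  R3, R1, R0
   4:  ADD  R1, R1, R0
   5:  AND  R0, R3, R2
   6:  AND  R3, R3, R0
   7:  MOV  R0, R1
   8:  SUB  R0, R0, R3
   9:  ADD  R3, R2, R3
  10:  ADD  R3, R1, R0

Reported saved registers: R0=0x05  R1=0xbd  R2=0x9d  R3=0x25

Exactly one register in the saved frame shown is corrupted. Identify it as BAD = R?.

BAD = R1

after  0: R0=0x67 R1=0x61 R2=0x9d R3=0x06  N=0 Z=0
after  1: R0=0x61 R1=0x61 R2=0x9d R3=0x06  N=0 Z=0
after  2: R0=0x3c R1=0x61 R2=0x9d R3=0x06  N=0 Z=0
after  3: R0=0x3c R1=0x61 R2=0x9d R3=0x25  N=0 Z=0
after  4: R0=0x3c R1=0x9d R2=0x9d R3=0x25  N=1 Z=0
after  5: R0=0x05 R1=0x9d R2=0x9d R3=0x25  N=0 Z=0
-- IRQ taken; context saved, return-PC = 6 --
mismatch: R1: reported 0xbd vs actual 0x9d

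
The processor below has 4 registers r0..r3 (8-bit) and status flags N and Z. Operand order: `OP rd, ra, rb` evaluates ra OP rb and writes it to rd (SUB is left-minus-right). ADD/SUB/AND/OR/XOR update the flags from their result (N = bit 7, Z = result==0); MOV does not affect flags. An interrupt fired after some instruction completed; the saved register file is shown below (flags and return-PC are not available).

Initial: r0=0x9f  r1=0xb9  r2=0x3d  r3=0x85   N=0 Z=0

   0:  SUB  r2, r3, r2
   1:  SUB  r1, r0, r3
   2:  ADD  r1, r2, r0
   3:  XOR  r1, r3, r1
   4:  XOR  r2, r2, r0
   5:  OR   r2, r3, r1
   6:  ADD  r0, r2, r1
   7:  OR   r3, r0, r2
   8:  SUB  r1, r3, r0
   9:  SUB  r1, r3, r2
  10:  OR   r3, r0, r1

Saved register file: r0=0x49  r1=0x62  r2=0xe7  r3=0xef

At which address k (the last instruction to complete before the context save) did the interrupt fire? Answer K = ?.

after  0: r0=0x9f r1=0xb9 r2=0x48 r3=0x85  N=0 Z=0
after  1: r0=0x9f r1=0x1a r2=0x48 r3=0x85  N=0 Z=0
after  2: r0=0x9f r1=0xe7 r2=0x48 r3=0x85  N=1 Z=0
after  3: r0=0x9f r1=0x62 r2=0x48 r3=0x85  N=0 Z=0
after  4: r0=0x9f r1=0x62 r2=0xd7 r3=0x85  N=1 Z=0
after  5: r0=0x9f r1=0x62 r2=0xe7 r3=0x85  N=1 Z=0
after  6: r0=0x49 r1=0x62 r2=0xe7 r3=0x85  N=0 Z=0
after  7: r0=0x49 r1=0x62 r2=0xe7 r3=0xef  N=1 Z=0
-- IRQ taken; context saved, return-PC = 8 --

K = 7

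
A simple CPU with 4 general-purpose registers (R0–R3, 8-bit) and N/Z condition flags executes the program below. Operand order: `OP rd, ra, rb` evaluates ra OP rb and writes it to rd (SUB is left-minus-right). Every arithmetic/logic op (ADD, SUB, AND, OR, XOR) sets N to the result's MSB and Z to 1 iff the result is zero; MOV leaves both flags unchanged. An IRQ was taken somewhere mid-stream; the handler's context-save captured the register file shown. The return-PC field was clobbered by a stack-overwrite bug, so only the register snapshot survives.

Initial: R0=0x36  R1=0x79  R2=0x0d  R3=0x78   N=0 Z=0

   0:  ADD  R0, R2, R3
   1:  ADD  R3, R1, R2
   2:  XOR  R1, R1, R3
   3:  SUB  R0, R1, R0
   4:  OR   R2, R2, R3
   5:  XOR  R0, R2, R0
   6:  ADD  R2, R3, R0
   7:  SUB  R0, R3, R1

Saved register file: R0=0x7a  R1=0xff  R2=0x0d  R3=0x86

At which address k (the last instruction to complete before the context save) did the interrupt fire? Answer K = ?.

K = 3

after  0: R0=0x85 R1=0x79 R2=0x0d R3=0x78  N=1 Z=0
after  1: R0=0x85 R1=0x79 R2=0x0d R3=0x86  N=1 Z=0
after  2: R0=0x85 R1=0xff R2=0x0d R3=0x86  N=1 Z=0
after  3: R0=0x7a R1=0xff R2=0x0d R3=0x86  N=0 Z=0
-- IRQ taken; context saved, return-PC = 4 --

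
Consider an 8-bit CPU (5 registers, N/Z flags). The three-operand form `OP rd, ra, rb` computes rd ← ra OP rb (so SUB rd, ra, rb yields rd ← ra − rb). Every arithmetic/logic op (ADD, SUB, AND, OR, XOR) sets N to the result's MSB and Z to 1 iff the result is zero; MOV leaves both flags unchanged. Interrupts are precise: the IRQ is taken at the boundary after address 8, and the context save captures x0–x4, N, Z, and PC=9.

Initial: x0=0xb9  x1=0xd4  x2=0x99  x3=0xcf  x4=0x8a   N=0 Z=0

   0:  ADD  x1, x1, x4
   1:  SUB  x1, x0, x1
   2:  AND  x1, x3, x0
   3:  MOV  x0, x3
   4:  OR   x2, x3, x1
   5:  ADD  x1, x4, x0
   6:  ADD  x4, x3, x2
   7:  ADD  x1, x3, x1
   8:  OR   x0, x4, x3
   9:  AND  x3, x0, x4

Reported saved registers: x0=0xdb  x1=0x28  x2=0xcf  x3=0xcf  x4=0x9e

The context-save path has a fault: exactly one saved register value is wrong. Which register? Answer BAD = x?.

BAD = x0

after  0: x0=0xb9 x1=0x5e x2=0x99 x3=0xcf x4=0x8a  N=0 Z=0
after  1: x0=0xb9 x1=0x5b x2=0x99 x3=0xcf x4=0x8a  N=0 Z=0
after  2: x0=0xb9 x1=0x89 x2=0x99 x3=0xcf x4=0x8a  N=1 Z=0
after  3: x0=0xcf x1=0x89 x2=0x99 x3=0xcf x4=0x8a  N=1 Z=0
after  4: x0=0xcf x1=0x89 x2=0xcf x3=0xcf x4=0x8a  N=1 Z=0
after  5: x0=0xcf x1=0x59 x2=0xcf x3=0xcf x4=0x8a  N=0 Z=0
after  6: x0=0xcf x1=0x59 x2=0xcf x3=0xcf x4=0x9e  N=1 Z=0
after  7: x0=0xcf x1=0x28 x2=0xcf x3=0xcf x4=0x9e  N=0 Z=0
after  8: x0=0xdf x1=0x28 x2=0xcf x3=0xcf x4=0x9e  N=1 Z=0
-- IRQ taken; context saved, return-PC = 9 --
mismatch: x0: reported 0xdb vs actual 0xdf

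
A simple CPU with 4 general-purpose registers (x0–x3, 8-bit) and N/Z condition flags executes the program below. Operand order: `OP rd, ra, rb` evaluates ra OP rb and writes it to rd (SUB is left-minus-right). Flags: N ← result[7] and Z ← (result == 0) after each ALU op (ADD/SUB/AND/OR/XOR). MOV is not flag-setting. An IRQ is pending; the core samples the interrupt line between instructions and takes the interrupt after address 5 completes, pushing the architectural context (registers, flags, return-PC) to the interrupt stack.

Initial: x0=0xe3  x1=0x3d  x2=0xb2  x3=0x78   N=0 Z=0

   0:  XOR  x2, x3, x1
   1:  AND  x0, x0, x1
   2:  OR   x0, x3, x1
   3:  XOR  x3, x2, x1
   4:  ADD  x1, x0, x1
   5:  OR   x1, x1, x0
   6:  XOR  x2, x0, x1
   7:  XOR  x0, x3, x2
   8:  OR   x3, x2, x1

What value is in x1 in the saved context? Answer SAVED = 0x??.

after  0: x0=0xe3 x1=0x3d x2=0x45 x3=0x78  N=0 Z=0
after  1: x0=0x21 x1=0x3d x2=0x45 x3=0x78  N=0 Z=0
after  2: x0=0x7d x1=0x3d x2=0x45 x3=0x78  N=0 Z=0
after  3: x0=0x7d x1=0x3d x2=0x45 x3=0x78  N=0 Z=0
after  4: x0=0x7d x1=0xba x2=0x45 x3=0x78  N=1 Z=0
after  5: x0=0x7d x1=0xff x2=0x45 x3=0x78  N=1 Z=0
-- IRQ taken; context saved, return-PC = 6 --

SAVED = 0xff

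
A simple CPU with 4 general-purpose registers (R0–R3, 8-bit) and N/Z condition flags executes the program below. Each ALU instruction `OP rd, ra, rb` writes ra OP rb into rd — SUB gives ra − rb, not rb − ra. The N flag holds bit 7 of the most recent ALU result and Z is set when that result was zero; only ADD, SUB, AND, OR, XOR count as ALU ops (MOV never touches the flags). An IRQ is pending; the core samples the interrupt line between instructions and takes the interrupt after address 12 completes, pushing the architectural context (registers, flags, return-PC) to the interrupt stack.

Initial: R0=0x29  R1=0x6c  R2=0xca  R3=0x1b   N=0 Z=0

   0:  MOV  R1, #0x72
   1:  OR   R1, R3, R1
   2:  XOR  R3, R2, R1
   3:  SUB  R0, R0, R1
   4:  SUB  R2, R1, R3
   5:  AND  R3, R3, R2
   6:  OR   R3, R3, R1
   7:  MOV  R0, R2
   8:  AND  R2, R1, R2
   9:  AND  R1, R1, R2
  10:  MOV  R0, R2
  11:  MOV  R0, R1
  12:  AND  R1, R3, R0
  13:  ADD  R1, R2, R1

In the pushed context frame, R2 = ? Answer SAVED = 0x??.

after  0: R0=0x29 R1=0x72 R2=0xca R3=0x1b  N=0 Z=0
after  1: R0=0x29 R1=0x7b R2=0xca R3=0x1b  N=0 Z=0
after  2: R0=0x29 R1=0x7b R2=0xca R3=0xb1  N=1 Z=0
after  3: R0=0xae R1=0x7b R2=0xca R3=0xb1  N=1 Z=0
after  4: R0=0xae R1=0x7b R2=0xca R3=0xb1  N=1 Z=0
after  5: R0=0xae R1=0x7b R2=0xca R3=0x80  N=1 Z=0
after  6: R0=0xae R1=0x7b R2=0xca R3=0xfb  N=1 Z=0
after  7: R0=0xca R1=0x7b R2=0xca R3=0xfb  N=1 Z=0
after  8: R0=0xca R1=0x7b R2=0x4a R3=0xfb  N=0 Z=0
after  9: R0=0xca R1=0x4a R2=0x4a R3=0xfb  N=0 Z=0
after 10: R0=0x4a R1=0x4a R2=0x4a R3=0xfb  N=0 Z=0
after 11: R0=0x4a R1=0x4a R2=0x4a R3=0xfb  N=0 Z=0
after 12: R0=0x4a R1=0x4a R2=0x4a R3=0xfb  N=0 Z=0
-- IRQ taken; context saved, return-PC = 13 --

SAVED = 0x4a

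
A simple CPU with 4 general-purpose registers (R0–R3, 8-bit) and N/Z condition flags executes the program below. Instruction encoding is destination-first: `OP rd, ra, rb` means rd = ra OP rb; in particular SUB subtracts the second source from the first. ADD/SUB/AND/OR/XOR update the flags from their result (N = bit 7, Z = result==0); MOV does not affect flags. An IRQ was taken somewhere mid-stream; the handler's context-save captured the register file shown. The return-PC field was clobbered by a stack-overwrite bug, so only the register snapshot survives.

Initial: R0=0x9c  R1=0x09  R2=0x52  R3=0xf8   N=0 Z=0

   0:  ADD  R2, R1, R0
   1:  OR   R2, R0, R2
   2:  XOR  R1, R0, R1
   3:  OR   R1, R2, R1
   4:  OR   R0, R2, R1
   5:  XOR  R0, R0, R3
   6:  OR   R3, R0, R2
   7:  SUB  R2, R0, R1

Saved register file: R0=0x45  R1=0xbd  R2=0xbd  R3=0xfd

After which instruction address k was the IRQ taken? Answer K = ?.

K = 6

after  0: R0=0x9c R1=0x09 R2=0xa5 R3=0xf8  N=1 Z=0
after  1: R0=0x9c R1=0x09 R2=0xbd R3=0xf8  N=1 Z=0
after  2: R0=0x9c R1=0x95 R2=0xbd R3=0xf8  N=1 Z=0
after  3: R0=0x9c R1=0xbd R2=0xbd R3=0xf8  N=1 Z=0
after  4: R0=0xbd R1=0xbd R2=0xbd R3=0xf8  N=1 Z=0
after  5: R0=0x45 R1=0xbd R2=0xbd R3=0xf8  N=0 Z=0
after  6: R0=0x45 R1=0xbd R2=0xbd R3=0xfd  N=1 Z=0
-- IRQ taken; context saved, return-PC = 7 --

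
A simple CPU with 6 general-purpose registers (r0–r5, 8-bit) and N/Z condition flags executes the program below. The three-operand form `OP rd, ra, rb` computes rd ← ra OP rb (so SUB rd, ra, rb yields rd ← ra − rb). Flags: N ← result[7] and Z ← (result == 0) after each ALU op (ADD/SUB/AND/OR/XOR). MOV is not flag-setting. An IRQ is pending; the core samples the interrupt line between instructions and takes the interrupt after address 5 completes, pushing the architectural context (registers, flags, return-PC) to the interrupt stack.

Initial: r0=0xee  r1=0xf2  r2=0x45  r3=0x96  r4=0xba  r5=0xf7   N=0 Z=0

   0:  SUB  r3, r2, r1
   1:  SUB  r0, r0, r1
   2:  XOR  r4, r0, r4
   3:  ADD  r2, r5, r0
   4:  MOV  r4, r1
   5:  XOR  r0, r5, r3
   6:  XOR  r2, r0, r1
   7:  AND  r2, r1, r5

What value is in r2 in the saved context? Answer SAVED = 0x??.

SAVED = 0xf3

after  0: r0=0xee r1=0xf2 r2=0x45 r3=0x53 r4=0xba r5=0xf7  N=0 Z=0
after  1: r0=0xfc r1=0xf2 r2=0x45 r3=0x53 r4=0xba r5=0xf7  N=1 Z=0
after  2: r0=0xfc r1=0xf2 r2=0x45 r3=0x53 r4=0x46 r5=0xf7  N=0 Z=0
after  3: r0=0xfc r1=0xf2 r2=0xf3 r3=0x53 r4=0x46 r5=0xf7  N=1 Z=0
after  4: r0=0xfc r1=0xf2 r2=0xf3 r3=0x53 r4=0xf2 r5=0xf7  N=1 Z=0
after  5: r0=0xa4 r1=0xf2 r2=0xf3 r3=0x53 r4=0xf2 r5=0xf7  N=1 Z=0
-- IRQ taken; context saved, return-PC = 6 --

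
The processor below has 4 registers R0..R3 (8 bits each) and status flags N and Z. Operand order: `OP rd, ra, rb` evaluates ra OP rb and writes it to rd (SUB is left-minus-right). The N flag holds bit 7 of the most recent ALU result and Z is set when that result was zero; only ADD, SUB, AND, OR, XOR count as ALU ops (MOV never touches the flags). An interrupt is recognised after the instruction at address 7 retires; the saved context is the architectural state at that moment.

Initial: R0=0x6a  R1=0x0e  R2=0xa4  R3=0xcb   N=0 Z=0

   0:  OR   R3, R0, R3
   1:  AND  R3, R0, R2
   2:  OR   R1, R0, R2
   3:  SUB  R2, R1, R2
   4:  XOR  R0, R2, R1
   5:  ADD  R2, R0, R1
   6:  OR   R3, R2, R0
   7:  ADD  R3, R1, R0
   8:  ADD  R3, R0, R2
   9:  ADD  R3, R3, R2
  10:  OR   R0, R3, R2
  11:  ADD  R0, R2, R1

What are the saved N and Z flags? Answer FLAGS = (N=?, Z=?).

FLAGS = (N=1, Z=0)

after  0: R0=0x6a R1=0x0e R2=0xa4 R3=0xeb  N=1 Z=0
after  1: R0=0x6a R1=0x0e R2=0xa4 R3=0x20  N=0 Z=0
after  2: R0=0x6a R1=0xee R2=0xa4 R3=0x20  N=1 Z=0
after  3: R0=0x6a R1=0xee R2=0x4a R3=0x20  N=0 Z=0
after  4: R0=0xa4 R1=0xee R2=0x4a R3=0x20  N=1 Z=0
after  5: R0=0xa4 R1=0xee R2=0x92 R3=0x20  N=1 Z=0
after  6: R0=0xa4 R1=0xee R2=0x92 R3=0xb6  N=1 Z=0
after  7: R0=0xa4 R1=0xee R2=0x92 R3=0x92  N=1 Z=0
-- IRQ taken; context saved, return-PC = 8 --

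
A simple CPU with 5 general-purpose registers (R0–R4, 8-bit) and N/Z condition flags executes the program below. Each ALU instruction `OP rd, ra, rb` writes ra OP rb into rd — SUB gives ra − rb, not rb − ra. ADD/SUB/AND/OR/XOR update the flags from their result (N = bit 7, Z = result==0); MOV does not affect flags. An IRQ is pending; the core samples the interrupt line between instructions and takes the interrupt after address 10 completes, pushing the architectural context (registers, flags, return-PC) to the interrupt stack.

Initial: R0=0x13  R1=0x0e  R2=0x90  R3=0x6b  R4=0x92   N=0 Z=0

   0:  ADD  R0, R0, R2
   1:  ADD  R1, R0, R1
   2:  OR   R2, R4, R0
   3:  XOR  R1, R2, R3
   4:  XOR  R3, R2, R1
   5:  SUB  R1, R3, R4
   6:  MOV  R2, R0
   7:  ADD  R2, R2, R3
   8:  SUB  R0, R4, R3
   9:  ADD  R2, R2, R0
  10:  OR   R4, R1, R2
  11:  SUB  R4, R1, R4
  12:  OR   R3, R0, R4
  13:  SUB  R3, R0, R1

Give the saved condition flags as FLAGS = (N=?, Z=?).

FLAGS = (N=1, Z=0)

after  0: R0=0xa3 R1=0x0e R2=0x90 R3=0x6b R4=0x92  N=1 Z=0
after  1: R0=0xa3 R1=0xb1 R2=0x90 R3=0x6b R4=0x92  N=1 Z=0
after  2: R0=0xa3 R1=0xb1 R2=0xb3 R3=0x6b R4=0x92  N=1 Z=0
after  3: R0=0xa3 R1=0xd8 R2=0xb3 R3=0x6b R4=0x92  N=1 Z=0
after  4: R0=0xa3 R1=0xd8 R2=0xb3 R3=0x6b R4=0x92  N=0 Z=0
after  5: R0=0xa3 R1=0xd9 R2=0xb3 R3=0x6b R4=0x92  N=1 Z=0
after  6: R0=0xa3 R1=0xd9 R2=0xa3 R3=0x6b R4=0x92  N=1 Z=0
after  7: R0=0xa3 R1=0xd9 R2=0x0e R3=0x6b R4=0x92  N=0 Z=0
after  8: R0=0x27 R1=0xd9 R2=0x0e R3=0x6b R4=0x92  N=0 Z=0
after  9: R0=0x27 R1=0xd9 R2=0x35 R3=0x6b R4=0x92  N=0 Z=0
after 10: R0=0x27 R1=0xd9 R2=0x35 R3=0x6b R4=0xfd  N=1 Z=0
-- IRQ taken; context saved, return-PC = 11 --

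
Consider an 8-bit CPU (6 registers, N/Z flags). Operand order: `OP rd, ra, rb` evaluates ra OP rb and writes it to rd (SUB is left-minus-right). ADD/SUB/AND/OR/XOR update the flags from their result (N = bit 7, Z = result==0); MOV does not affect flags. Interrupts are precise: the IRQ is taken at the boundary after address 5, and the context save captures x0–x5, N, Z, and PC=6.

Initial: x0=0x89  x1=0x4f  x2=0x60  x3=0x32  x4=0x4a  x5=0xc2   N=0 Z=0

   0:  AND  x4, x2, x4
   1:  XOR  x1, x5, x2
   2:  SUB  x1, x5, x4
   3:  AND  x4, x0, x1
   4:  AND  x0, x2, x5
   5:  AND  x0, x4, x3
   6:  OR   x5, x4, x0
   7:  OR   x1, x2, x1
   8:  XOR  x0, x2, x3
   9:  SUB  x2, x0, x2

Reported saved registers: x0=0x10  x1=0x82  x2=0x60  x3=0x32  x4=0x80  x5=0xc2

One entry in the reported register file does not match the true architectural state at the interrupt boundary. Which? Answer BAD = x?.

BAD = x0

after  0: x0=0x89 x1=0x4f x2=0x60 x3=0x32 x4=0x40 x5=0xc2  N=0 Z=0
after  1: x0=0x89 x1=0xa2 x2=0x60 x3=0x32 x4=0x40 x5=0xc2  N=1 Z=0
after  2: x0=0x89 x1=0x82 x2=0x60 x3=0x32 x4=0x40 x5=0xc2  N=1 Z=0
after  3: x0=0x89 x1=0x82 x2=0x60 x3=0x32 x4=0x80 x5=0xc2  N=1 Z=0
after  4: x0=0x40 x1=0x82 x2=0x60 x3=0x32 x4=0x80 x5=0xc2  N=0 Z=0
after  5: x0=0x00 x1=0x82 x2=0x60 x3=0x32 x4=0x80 x5=0xc2  N=0 Z=1
-- IRQ taken; context saved, return-PC = 6 --
mismatch: x0: reported 0x10 vs actual 0x00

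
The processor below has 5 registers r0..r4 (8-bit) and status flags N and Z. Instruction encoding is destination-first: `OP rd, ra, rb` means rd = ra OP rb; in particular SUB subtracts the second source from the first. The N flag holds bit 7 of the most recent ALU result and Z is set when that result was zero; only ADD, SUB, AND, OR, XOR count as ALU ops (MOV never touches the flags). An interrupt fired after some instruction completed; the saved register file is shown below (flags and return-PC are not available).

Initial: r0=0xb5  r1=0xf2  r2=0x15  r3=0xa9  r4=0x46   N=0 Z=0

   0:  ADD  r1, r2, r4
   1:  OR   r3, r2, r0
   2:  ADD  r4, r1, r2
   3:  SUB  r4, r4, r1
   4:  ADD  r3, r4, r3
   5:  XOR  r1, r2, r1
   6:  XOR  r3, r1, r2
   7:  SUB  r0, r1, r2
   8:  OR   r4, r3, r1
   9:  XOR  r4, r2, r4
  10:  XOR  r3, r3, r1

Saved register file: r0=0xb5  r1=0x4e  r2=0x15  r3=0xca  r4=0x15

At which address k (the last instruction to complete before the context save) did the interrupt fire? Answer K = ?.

K = 5

after  0: r0=0xb5 r1=0x5b r2=0x15 r3=0xa9 r4=0x46  N=0 Z=0
after  1: r0=0xb5 r1=0x5b r2=0x15 r3=0xb5 r4=0x46  N=1 Z=0
after  2: r0=0xb5 r1=0x5b r2=0x15 r3=0xb5 r4=0x70  N=0 Z=0
after  3: r0=0xb5 r1=0x5b r2=0x15 r3=0xb5 r4=0x15  N=0 Z=0
after  4: r0=0xb5 r1=0x5b r2=0x15 r3=0xca r4=0x15  N=1 Z=0
after  5: r0=0xb5 r1=0x4e r2=0x15 r3=0xca r4=0x15  N=0 Z=0
-- IRQ taken; context saved, return-PC = 6 --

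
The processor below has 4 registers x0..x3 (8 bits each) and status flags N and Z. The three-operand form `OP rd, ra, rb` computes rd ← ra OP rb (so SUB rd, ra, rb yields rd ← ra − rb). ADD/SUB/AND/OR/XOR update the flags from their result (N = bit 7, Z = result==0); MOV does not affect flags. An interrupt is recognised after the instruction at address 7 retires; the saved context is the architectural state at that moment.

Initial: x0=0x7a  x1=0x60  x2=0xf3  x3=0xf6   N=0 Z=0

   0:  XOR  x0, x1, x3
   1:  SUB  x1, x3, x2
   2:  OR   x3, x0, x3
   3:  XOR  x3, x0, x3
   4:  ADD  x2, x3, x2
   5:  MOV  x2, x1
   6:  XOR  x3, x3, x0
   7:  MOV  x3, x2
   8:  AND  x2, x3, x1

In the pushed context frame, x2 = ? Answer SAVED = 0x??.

after  0: x0=0x96 x1=0x60 x2=0xf3 x3=0xf6  N=1 Z=0
after  1: x0=0x96 x1=0x03 x2=0xf3 x3=0xf6  N=0 Z=0
after  2: x0=0x96 x1=0x03 x2=0xf3 x3=0xf6  N=1 Z=0
after  3: x0=0x96 x1=0x03 x2=0xf3 x3=0x60  N=0 Z=0
after  4: x0=0x96 x1=0x03 x2=0x53 x3=0x60  N=0 Z=0
after  5: x0=0x96 x1=0x03 x2=0x03 x3=0x60  N=0 Z=0
after  6: x0=0x96 x1=0x03 x2=0x03 x3=0xf6  N=1 Z=0
after  7: x0=0x96 x1=0x03 x2=0x03 x3=0x03  N=1 Z=0
-- IRQ taken; context saved, return-PC = 8 --

SAVED = 0x03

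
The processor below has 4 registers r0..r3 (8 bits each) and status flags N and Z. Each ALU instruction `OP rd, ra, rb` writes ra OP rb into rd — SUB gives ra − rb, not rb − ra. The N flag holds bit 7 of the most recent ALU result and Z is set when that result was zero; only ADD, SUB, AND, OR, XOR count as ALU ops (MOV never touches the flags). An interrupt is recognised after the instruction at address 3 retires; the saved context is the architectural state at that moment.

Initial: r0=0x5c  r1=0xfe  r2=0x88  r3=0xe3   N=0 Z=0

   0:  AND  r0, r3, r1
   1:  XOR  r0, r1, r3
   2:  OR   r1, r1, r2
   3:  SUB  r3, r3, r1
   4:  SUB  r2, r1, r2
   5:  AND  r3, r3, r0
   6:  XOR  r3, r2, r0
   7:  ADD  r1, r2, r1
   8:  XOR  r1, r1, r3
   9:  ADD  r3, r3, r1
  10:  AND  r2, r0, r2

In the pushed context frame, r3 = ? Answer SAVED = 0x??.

after  0: r0=0xe2 r1=0xfe r2=0x88 r3=0xe3  N=1 Z=0
after  1: r0=0x1d r1=0xfe r2=0x88 r3=0xe3  N=0 Z=0
after  2: r0=0x1d r1=0xfe r2=0x88 r3=0xe3  N=1 Z=0
after  3: r0=0x1d r1=0xfe r2=0x88 r3=0xe5  N=1 Z=0
-- IRQ taken; context saved, return-PC = 4 --

SAVED = 0xe5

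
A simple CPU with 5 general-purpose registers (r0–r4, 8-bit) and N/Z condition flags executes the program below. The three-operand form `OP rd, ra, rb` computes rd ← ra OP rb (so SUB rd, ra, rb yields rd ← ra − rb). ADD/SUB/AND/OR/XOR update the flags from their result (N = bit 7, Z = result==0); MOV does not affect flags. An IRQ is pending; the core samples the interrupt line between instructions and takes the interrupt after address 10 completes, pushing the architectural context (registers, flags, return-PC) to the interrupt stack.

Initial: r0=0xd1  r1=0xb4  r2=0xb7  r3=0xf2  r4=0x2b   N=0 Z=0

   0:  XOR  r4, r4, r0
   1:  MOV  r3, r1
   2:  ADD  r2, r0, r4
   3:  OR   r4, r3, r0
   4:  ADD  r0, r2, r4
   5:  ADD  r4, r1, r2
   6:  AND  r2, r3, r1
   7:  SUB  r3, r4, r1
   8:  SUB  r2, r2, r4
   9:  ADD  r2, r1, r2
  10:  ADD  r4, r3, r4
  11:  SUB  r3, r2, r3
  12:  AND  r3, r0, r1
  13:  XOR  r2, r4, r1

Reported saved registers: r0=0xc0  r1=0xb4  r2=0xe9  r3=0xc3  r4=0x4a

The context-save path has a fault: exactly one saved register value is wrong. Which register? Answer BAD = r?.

after  0: r0=0xd1 r1=0xb4 r2=0xb7 r3=0xf2 r4=0xfa  N=1 Z=0
after  1: r0=0xd1 r1=0xb4 r2=0xb7 r3=0xb4 r4=0xfa  N=1 Z=0
after  2: r0=0xd1 r1=0xb4 r2=0xcb r3=0xb4 r4=0xfa  N=1 Z=0
after  3: r0=0xd1 r1=0xb4 r2=0xcb r3=0xb4 r4=0xf5  N=1 Z=0
after  4: r0=0xc0 r1=0xb4 r2=0xcb r3=0xb4 r4=0xf5  N=1 Z=0
after  5: r0=0xc0 r1=0xb4 r2=0xcb r3=0xb4 r4=0x7f  N=0 Z=0
after  6: r0=0xc0 r1=0xb4 r2=0xb4 r3=0xb4 r4=0x7f  N=1 Z=0
after  7: r0=0xc0 r1=0xb4 r2=0xb4 r3=0xcb r4=0x7f  N=1 Z=0
after  8: r0=0xc0 r1=0xb4 r2=0x35 r3=0xcb r4=0x7f  N=0 Z=0
after  9: r0=0xc0 r1=0xb4 r2=0xe9 r3=0xcb r4=0x7f  N=1 Z=0
after 10: r0=0xc0 r1=0xb4 r2=0xe9 r3=0xcb r4=0x4a  N=0 Z=0
-- IRQ taken; context saved, return-PC = 11 --
mismatch: r3: reported 0xc3 vs actual 0xcb

BAD = r3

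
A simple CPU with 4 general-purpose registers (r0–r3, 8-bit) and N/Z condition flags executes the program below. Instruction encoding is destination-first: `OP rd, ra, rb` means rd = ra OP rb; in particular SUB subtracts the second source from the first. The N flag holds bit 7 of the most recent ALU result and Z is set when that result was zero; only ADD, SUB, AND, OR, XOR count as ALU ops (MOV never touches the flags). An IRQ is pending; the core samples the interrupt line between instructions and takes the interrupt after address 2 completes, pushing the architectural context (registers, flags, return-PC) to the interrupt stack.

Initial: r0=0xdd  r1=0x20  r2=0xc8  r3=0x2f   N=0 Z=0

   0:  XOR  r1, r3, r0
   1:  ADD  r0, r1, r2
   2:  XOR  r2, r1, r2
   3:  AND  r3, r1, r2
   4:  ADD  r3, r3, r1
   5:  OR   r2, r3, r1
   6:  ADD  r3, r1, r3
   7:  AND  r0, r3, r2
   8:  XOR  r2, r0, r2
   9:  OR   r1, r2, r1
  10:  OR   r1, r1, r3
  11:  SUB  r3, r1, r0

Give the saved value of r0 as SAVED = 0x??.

after  0: r0=0xdd r1=0xf2 r2=0xc8 r3=0x2f  N=1 Z=0
after  1: r0=0xba r1=0xf2 r2=0xc8 r3=0x2f  N=1 Z=0
after  2: r0=0xba r1=0xf2 r2=0x3a r3=0x2f  N=0 Z=0
-- IRQ taken; context saved, return-PC = 3 --

SAVED = 0xba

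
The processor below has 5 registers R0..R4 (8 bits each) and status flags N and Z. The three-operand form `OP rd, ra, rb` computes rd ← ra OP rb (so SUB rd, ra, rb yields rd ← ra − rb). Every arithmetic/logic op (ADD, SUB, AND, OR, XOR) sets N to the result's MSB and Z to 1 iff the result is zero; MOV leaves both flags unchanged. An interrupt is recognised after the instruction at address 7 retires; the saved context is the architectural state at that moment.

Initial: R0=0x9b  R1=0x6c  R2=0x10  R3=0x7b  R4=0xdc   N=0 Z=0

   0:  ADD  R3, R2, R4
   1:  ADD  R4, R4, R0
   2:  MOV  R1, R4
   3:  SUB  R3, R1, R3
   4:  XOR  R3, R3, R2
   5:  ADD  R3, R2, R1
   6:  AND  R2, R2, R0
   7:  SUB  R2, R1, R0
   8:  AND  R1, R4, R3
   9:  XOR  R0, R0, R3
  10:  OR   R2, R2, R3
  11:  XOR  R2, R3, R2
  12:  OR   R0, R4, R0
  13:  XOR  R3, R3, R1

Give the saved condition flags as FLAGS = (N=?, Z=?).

after  0: R0=0x9b R1=0x6c R2=0x10 R3=0xec R4=0xdc  N=1 Z=0
after  1: R0=0x9b R1=0x6c R2=0x10 R3=0xec R4=0x77  N=0 Z=0
after  2: R0=0x9b R1=0x77 R2=0x10 R3=0xec R4=0x77  N=0 Z=0
after  3: R0=0x9b R1=0x77 R2=0x10 R3=0x8b R4=0x77  N=1 Z=0
after  4: R0=0x9b R1=0x77 R2=0x10 R3=0x9b R4=0x77  N=1 Z=0
after  5: R0=0x9b R1=0x77 R2=0x10 R3=0x87 R4=0x77  N=1 Z=0
after  6: R0=0x9b R1=0x77 R2=0x10 R3=0x87 R4=0x77  N=0 Z=0
after  7: R0=0x9b R1=0x77 R2=0xdc R3=0x87 R4=0x77  N=1 Z=0
-- IRQ taken; context saved, return-PC = 8 --

FLAGS = (N=1, Z=0)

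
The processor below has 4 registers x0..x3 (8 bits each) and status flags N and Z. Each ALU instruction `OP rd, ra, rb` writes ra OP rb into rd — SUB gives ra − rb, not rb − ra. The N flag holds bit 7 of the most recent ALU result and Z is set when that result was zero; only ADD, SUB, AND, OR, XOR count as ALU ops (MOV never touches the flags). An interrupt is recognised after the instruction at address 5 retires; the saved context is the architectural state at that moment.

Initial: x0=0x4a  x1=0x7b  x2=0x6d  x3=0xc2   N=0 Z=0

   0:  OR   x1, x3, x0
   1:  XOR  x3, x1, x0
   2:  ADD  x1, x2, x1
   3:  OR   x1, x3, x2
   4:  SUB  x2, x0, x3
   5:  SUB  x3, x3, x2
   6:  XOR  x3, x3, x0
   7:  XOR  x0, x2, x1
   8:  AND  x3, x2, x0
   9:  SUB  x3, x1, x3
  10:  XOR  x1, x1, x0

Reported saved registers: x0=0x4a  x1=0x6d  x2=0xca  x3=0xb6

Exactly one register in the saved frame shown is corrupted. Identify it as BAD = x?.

after  0: x0=0x4a x1=0xca x2=0x6d x3=0xc2  N=1 Z=0
after  1: x0=0x4a x1=0xca x2=0x6d x3=0x80  N=1 Z=0
after  2: x0=0x4a x1=0x37 x2=0x6d x3=0x80  N=0 Z=0
after  3: x0=0x4a x1=0xed x2=0x6d x3=0x80  N=1 Z=0
after  4: x0=0x4a x1=0xed x2=0xca x3=0x80  N=1 Z=0
after  5: x0=0x4a x1=0xed x2=0xca x3=0xb6  N=1 Z=0
-- IRQ taken; context saved, return-PC = 6 --
mismatch: x1: reported 0x6d vs actual 0xed

BAD = x1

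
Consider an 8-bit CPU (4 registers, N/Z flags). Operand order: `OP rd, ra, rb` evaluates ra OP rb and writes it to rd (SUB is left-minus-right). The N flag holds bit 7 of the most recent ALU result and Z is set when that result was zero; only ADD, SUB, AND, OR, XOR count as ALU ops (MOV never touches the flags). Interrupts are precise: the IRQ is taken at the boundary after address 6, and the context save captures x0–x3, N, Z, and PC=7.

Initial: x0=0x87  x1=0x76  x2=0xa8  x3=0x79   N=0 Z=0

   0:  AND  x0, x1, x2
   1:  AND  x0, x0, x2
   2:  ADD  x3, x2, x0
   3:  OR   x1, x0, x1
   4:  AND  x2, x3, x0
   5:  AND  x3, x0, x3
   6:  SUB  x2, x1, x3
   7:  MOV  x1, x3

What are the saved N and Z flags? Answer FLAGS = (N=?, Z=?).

FLAGS = (N=0, Z=0)

after  0: x0=0x20 x1=0x76 x2=0xa8 x3=0x79  N=0 Z=0
after  1: x0=0x20 x1=0x76 x2=0xa8 x3=0x79  N=0 Z=0
after  2: x0=0x20 x1=0x76 x2=0xa8 x3=0xc8  N=1 Z=0
after  3: x0=0x20 x1=0x76 x2=0xa8 x3=0xc8  N=0 Z=0
after  4: x0=0x20 x1=0x76 x2=0x00 x3=0xc8  N=0 Z=1
after  5: x0=0x20 x1=0x76 x2=0x00 x3=0x00  N=0 Z=1
after  6: x0=0x20 x1=0x76 x2=0x76 x3=0x00  N=0 Z=0
-- IRQ taken; context saved, return-PC = 7 --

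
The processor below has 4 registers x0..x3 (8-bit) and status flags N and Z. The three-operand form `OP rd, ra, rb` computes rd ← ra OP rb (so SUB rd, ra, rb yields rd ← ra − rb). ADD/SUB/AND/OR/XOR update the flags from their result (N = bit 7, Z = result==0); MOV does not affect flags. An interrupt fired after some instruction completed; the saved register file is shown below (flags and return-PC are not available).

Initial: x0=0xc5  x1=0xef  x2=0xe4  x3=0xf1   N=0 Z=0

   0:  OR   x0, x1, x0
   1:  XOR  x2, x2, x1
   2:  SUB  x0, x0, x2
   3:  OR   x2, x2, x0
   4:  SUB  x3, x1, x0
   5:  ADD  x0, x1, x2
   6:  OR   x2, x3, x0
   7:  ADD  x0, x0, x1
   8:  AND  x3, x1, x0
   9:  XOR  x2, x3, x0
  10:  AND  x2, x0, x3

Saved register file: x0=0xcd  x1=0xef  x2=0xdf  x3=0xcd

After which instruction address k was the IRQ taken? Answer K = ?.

K = 8

after  0: x0=0xef x1=0xef x2=0xe4 x3=0xf1  N=1 Z=0
after  1: x0=0xef x1=0xef x2=0x0b x3=0xf1  N=0 Z=0
after  2: x0=0xe4 x1=0xef x2=0x0b x3=0xf1  N=1 Z=0
after  3: x0=0xe4 x1=0xef x2=0xef x3=0xf1  N=1 Z=0
after  4: x0=0xe4 x1=0xef x2=0xef x3=0x0b  N=0 Z=0
after  5: x0=0xde x1=0xef x2=0xef x3=0x0b  N=1 Z=0
after  6: x0=0xde x1=0xef x2=0xdf x3=0x0b  N=1 Z=0
after  7: x0=0xcd x1=0xef x2=0xdf x3=0x0b  N=1 Z=0
after  8: x0=0xcd x1=0xef x2=0xdf x3=0xcd  N=1 Z=0
-- IRQ taken; context saved, return-PC = 9 --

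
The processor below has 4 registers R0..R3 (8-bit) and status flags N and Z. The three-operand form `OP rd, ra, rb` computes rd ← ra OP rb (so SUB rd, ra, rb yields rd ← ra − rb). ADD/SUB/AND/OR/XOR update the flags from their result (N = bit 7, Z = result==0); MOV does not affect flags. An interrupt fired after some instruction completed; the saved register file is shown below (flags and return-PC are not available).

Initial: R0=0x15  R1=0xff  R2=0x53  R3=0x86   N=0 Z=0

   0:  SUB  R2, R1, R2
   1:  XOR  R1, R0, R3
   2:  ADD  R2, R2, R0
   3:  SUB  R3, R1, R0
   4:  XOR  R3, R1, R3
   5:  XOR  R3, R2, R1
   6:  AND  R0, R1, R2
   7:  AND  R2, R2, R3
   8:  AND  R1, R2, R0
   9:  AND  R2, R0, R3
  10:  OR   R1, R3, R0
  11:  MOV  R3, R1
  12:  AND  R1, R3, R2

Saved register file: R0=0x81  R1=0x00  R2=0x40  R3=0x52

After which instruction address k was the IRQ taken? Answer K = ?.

K = 8

after  0: R0=0x15 R1=0xff R2=0xac R3=0x86  N=1 Z=0
after  1: R0=0x15 R1=0x93 R2=0xac R3=0x86  N=1 Z=0
after  2: R0=0x15 R1=0x93 R2=0xc1 R3=0x86  N=1 Z=0
after  3: R0=0x15 R1=0x93 R2=0xc1 R3=0x7e  N=0 Z=0
after  4: R0=0x15 R1=0x93 R2=0xc1 R3=0xed  N=1 Z=0
after  5: R0=0x15 R1=0x93 R2=0xc1 R3=0x52  N=0 Z=0
after  6: R0=0x81 R1=0x93 R2=0xc1 R3=0x52  N=1 Z=0
after  7: R0=0x81 R1=0x93 R2=0x40 R3=0x52  N=0 Z=0
after  8: R0=0x81 R1=0x00 R2=0x40 R3=0x52  N=0 Z=1
-- IRQ taken; context saved, return-PC = 9 --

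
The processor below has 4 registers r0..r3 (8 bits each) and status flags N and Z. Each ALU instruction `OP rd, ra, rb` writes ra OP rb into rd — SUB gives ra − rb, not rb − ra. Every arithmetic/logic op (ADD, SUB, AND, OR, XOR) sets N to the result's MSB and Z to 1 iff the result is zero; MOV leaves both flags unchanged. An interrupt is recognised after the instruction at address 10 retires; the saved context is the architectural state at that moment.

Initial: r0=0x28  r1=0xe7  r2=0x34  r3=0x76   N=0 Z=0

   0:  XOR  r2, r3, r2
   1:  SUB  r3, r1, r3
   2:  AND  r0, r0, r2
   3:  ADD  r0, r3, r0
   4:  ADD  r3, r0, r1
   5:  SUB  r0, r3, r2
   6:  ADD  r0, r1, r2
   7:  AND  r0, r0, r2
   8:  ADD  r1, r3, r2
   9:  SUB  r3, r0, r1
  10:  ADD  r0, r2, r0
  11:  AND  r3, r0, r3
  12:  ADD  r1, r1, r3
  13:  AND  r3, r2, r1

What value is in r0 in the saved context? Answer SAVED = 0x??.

SAVED = 0x42

after  0: r0=0x28 r1=0xe7 r2=0x42 r3=0x76  N=0 Z=0
after  1: r0=0x28 r1=0xe7 r2=0x42 r3=0x71  N=0 Z=0
after  2: r0=0x00 r1=0xe7 r2=0x42 r3=0x71  N=0 Z=1
after  3: r0=0x71 r1=0xe7 r2=0x42 r3=0x71  N=0 Z=0
after  4: r0=0x71 r1=0xe7 r2=0x42 r3=0x58  N=0 Z=0
after  5: r0=0x16 r1=0xe7 r2=0x42 r3=0x58  N=0 Z=0
after  6: r0=0x29 r1=0xe7 r2=0x42 r3=0x58  N=0 Z=0
after  7: r0=0x00 r1=0xe7 r2=0x42 r3=0x58  N=0 Z=1
after  8: r0=0x00 r1=0x9a r2=0x42 r3=0x58  N=1 Z=0
after  9: r0=0x00 r1=0x9a r2=0x42 r3=0x66  N=0 Z=0
after 10: r0=0x42 r1=0x9a r2=0x42 r3=0x66  N=0 Z=0
-- IRQ taken; context saved, return-PC = 11 --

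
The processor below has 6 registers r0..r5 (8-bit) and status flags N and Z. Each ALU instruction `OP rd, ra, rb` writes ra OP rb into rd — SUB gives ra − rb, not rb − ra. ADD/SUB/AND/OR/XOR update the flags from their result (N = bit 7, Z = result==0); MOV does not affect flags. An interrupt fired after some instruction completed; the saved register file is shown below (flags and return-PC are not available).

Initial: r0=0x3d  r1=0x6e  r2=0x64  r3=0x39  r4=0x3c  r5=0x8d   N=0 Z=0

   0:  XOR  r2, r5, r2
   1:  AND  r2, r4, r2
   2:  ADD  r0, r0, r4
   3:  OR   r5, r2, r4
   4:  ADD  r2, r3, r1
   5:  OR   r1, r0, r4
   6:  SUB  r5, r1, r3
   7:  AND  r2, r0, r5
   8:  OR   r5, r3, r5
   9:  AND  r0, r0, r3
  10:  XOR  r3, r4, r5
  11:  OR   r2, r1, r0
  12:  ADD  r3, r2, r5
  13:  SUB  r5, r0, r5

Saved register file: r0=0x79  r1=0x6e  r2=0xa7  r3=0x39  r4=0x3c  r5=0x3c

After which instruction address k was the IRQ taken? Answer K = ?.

after  0: r0=0x3d r1=0x6e r2=0xe9 r3=0x39 r4=0x3c r5=0x8d  N=1 Z=0
after  1: r0=0x3d r1=0x6e r2=0x28 r3=0x39 r4=0x3c r5=0x8d  N=0 Z=0
after  2: r0=0x79 r1=0x6e r2=0x28 r3=0x39 r4=0x3c r5=0x8d  N=0 Z=0
after  3: r0=0x79 r1=0x6e r2=0x28 r3=0x39 r4=0x3c r5=0x3c  N=0 Z=0
after  4: r0=0x79 r1=0x6e r2=0xa7 r3=0x39 r4=0x3c r5=0x3c  N=1 Z=0
-- IRQ taken; context saved, return-PC = 5 --

K = 4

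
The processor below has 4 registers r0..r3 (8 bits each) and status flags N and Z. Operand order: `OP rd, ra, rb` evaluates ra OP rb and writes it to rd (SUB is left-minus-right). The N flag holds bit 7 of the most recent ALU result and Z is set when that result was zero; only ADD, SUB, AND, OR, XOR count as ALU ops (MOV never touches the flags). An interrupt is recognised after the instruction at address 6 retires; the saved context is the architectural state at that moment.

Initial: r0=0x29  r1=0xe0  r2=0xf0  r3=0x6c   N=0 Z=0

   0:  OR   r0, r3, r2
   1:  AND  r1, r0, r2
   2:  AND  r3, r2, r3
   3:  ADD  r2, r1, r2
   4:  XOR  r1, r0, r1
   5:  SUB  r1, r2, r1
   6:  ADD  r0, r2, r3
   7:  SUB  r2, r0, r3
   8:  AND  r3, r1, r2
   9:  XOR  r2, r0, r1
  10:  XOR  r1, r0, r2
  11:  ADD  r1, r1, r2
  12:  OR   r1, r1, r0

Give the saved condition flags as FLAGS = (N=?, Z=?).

after  0: r0=0xfc r1=0xe0 r2=0xf0 r3=0x6c  N=1 Z=0
after  1: r0=0xfc r1=0xf0 r2=0xf0 r3=0x6c  N=1 Z=0
after  2: r0=0xfc r1=0xf0 r2=0xf0 r3=0x60  N=0 Z=0
after  3: r0=0xfc r1=0xf0 r2=0xe0 r3=0x60  N=1 Z=0
after  4: r0=0xfc r1=0x0c r2=0xe0 r3=0x60  N=0 Z=0
after  5: r0=0xfc r1=0xd4 r2=0xe0 r3=0x60  N=1 Z=0
after  6: r0=0x40 r1=0xd4 r2=0xe0 r3=0x60  N=0 Z=0
-- IRQ taken; context saved, return-PC = 7 --

FLAGS = (N=0, Z=0)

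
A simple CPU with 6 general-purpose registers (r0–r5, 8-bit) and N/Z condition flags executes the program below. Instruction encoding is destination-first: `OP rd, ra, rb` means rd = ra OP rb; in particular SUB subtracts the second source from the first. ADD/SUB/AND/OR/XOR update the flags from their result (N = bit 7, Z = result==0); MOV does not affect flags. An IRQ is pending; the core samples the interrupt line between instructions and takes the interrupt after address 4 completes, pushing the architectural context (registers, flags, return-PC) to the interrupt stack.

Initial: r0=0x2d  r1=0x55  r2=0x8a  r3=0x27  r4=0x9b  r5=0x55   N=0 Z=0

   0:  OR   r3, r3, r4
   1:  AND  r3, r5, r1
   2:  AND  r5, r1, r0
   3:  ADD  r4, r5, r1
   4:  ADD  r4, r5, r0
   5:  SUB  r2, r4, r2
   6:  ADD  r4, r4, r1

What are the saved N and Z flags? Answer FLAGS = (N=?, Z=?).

after  0: r0=0x2d r1=0x55 r2=0x8a r3=0xbf r4=0x9b r5=0x55  N=1 Z=0
after  1: r0=0x2d r1=0x55 r2=0x8a r3=0x55 r4=0x9b r5=0x55  N=0 Z=0
after  2: r0=0x2d r1=0x55 r2=0x8a r3=0x55 r4=0x9b r5=0x05  N=0 Z=0
after  3: r0=0x2d r1=0x55 r2=0x8a r3=0x55 r4=0x5a r5=0x05  N=0 Z=0
after  4: r0=0x2d r1=0x55 r2=0x8a r3=0x55 r4=0x32 r5=0x05  N=0 Z=0
-- IRQ taken; context saved, return-PC = 5 --

FLAGS = (N=0, Z=0)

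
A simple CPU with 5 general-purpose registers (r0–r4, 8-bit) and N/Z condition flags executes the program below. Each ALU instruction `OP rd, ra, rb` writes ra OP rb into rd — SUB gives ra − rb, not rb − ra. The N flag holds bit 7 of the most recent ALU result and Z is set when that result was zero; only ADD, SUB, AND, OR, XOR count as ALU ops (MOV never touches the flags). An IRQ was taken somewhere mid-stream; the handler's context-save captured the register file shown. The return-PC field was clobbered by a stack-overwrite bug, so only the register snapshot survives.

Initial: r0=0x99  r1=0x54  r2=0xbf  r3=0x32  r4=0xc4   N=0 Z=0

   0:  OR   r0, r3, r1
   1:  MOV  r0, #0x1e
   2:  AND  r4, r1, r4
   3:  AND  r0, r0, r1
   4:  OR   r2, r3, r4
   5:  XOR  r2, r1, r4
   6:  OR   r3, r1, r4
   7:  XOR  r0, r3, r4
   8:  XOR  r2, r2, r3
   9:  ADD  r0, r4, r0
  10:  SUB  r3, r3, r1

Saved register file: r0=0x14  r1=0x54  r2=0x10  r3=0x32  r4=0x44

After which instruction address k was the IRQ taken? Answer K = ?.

after  0: r0=0x76 r1=0x54 r2=0xbf r3=0x32 r4=0xc4  N=0 Z=0
after  1: r0=0x1e r1=0x54 r2=0xbf r3=0x32 r4=0xc4  N=0 Z=0
after  2: r0=0x1e r1=0x54 r2=0xbf r3=0x32 r4=0x44  N=0 Z=0
after  3: r0=0x14 r1=0x54 r2=0xbf r3=0x32 r4=0x44  N=0 Z=0
after  4: r0=0x14 r1=0x54 r2=0x76 r3=0x32 r4=0x44  N=0 Z=0
after  5: r0=0x14 r1=0x54 r2=0x10 r3=0x32 r4=0x44  N=0 Z=0
-- IRQ taken; context saved, return-PC = 6 --

K = 5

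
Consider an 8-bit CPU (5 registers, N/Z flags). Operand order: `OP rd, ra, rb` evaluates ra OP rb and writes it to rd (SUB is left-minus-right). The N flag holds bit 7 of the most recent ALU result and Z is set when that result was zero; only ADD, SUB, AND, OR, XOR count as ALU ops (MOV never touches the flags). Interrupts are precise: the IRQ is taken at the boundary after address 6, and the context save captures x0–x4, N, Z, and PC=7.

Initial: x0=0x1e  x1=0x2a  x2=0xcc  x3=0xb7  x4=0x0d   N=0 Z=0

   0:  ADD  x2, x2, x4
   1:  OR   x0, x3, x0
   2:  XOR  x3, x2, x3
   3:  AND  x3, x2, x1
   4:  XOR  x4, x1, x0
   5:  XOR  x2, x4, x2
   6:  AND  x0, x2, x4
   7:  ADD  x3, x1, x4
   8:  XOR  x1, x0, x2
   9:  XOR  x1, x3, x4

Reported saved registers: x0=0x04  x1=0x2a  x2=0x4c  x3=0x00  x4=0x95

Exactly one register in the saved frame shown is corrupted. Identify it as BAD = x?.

BAD = x3

after  0: x0=0x1e x1=0x2a x2=0xd9 x3=0xb7 x4=0x0d  N=1 Z=0
after  1: x0=0xbf x1=0x2a x2=0xd9 x3=0xb7 x4=0x0d  N=1 Z=0
after  2: x0=0xbf x1=0x2a x2=0xd9 x3=0x6e x4=0x0d  N=0 Z=0
after  3: x0=0xbf x1=0x2a x2=0xd9 x3=0x08 x4=0x0d  N=0 Z=0
after  4: x0=0xbf x1=0x2a x2=0xd9 x3=0x08 x4=0x95  N=1 Z=0
after  5: x0=0xbf x1=0x2a x2=0x4c x3=0x08 x4=0x95  N=0 Z=0
after  6: x0=0x04 x1=0x2a x2=0x4c x3=0x08 x4=0x95  N=0 Z=0
-- IRQ taken; context saved, return-PC = 7 --
mismatch: x3: reported 0x00 vs actual 0x08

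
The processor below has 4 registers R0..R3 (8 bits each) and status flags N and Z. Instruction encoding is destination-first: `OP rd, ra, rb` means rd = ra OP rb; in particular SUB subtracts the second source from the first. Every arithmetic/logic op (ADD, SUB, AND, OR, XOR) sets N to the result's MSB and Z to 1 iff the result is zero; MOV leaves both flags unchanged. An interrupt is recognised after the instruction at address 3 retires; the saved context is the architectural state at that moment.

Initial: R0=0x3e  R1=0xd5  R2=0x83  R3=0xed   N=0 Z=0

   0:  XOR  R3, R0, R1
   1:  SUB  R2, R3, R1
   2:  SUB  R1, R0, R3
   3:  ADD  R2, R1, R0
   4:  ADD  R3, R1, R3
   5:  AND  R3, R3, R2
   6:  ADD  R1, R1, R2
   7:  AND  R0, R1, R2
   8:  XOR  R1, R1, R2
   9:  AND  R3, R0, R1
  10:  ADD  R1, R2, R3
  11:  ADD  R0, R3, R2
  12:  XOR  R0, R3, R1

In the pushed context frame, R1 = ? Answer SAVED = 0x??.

SAVED = 0x53

after  0: R0=0x3e R1=0xd5 R2=0x83 R3=0xeb  N=1 Z=0
after  1: R0=0x3e R1=0xd5 R2=0x16 R3=0xeb  N=0 Z=0
after  2: R0=0x3e R1=0x53 R2=0x16 R3=0xeb  N=0 Z=0
after  3: R0=0x3e R1=0x53 R2=0x91 R3=0xeb  N=1 Z=0
-- IRQ taken; context saved, return-PC = 4 --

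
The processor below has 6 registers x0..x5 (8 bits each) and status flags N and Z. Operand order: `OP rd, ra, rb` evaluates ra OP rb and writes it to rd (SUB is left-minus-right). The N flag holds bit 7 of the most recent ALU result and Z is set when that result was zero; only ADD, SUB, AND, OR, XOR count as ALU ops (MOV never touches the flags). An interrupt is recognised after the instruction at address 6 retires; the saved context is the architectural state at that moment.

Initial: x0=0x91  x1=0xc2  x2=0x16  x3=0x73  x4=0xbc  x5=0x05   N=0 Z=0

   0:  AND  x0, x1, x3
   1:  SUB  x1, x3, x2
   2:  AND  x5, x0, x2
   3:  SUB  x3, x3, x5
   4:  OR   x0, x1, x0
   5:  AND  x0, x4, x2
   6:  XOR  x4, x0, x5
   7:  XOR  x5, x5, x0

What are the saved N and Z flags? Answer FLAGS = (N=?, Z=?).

after  0: x0=0x42 x1=0xc2 x2=0x16 x3=0x73 x4=0xbc x5=0x05  N=0 Z=0
after  1: x0=0x42 x1=0x5d x2=0x16 x3=0x73 x4=0xbc x5=0x05  N=0 Z=0
after  2: x0=0x42 x1=0x5d x2=0x16 x3=0x73 x4=0xbc x5=0x02  N=0 Z=0
after  3: x0=0x42 x1=0x5d x2=0x16 x3=0x71 x4=0xbc x5=0x02  N=0 Z=0
after  4: x0=0x5f x1=0x5d x2=0x16 x3=0x71 x4=0xbc x5=0x02  N=0 Z=0
after  5: x0=0x14 x1=0x5d x2=0x16 x3=0x71 x4=0xbc x5=0x02  N=0 Z=0
after  6: x0=0x14 x1=0x5d x2=0x16 x3=0x71 x4=0x16 x5=0x02  N=0 Z=0
-- IRQ taken; context saved, return-PC = 7 --

FLAGS = (N=0, Z=0)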